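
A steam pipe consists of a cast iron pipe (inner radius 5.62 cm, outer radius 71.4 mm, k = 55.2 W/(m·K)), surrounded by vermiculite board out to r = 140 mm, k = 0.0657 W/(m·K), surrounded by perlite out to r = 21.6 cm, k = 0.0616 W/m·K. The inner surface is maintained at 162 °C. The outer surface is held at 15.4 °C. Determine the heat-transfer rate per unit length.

Q' = 53.3 W/m

Resistance network (inner→outer):
  R'_cast iron = ln(0.0714/0.0562)/(2πk) = 0.2394/(2π·55.2) = 6.902×10^-4 m·K/W
  R'_vermiculite board = ln(0.140/0.0714)/(2πk) = 0.6733/(2π·0.0657) = 1.631 m·K/W
  R'_perlite = ln(0.216/0.140)/(2πk) = 0.4336/(2π·0.0616) = 1.120 m·K/W
ΣR = 6.902×10^-4 + 1.631 + 1.120 = 2.752 m·K/W
Q' = ΔT/ΣR = (162 °C − 15.4 °C)/2.752 = 53.3 W/m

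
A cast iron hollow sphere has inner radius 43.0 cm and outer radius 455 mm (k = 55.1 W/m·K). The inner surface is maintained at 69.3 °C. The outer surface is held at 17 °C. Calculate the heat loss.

Q = 283 kW

Q = 4πk·ΔT/(1/r₁ − 1/r₂) = 4π × 55.1 × 52.3 / (1/0.430 − 1/0.455) = 2.83×10^5 W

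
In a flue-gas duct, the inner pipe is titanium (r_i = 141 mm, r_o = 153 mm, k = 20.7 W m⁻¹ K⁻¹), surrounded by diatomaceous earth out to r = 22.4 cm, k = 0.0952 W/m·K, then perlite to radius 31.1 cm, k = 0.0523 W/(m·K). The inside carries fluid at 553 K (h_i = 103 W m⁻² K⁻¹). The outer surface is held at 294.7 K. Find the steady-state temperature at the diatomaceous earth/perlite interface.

T = 451 K

Series thermal resistances, inner to outer:
  R'_conv,in = 1/(2πr h) = 1/(2π·0.141·103) = 0.01096 m·K/W
  R'_titanium = ln(0.153/0.141)/(2πk) = 0.08168/(2π·20.7) = 6.280×10^-4 m·K/W
  R'_diatomaceous earth = ln(0.224/0.153)/(2πk) = 0.3812/(2π·0.0952) = 0.6373 m·K/W
  R'_perlite = ln(0.311/0.224)/(2πk) = 0.3281/(2π·0.0523) = 0.9986 m·K/W
ΣR = 0.01096 + 6.280×10^-4 + 0.6373 + 0.9986 = 1.647 m·K/W
Q' = ΔT/ΣR = (553 K − 294.7 K)/1.647 = 156.8 W/m
From the inner boundary to the diatomaceous earth/perlite interface, ΣR_partial = 0.6489 m·K/W.
T_interface = T_in − Q'·ΣR_partial = 553 K − (156.8)(0.6489) = 451 K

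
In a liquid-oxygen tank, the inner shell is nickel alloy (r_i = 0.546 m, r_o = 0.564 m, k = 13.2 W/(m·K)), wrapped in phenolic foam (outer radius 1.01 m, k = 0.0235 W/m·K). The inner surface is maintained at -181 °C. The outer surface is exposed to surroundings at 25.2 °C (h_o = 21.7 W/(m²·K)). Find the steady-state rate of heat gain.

Resistance network (inner→outer):
  R_nickel alloy = (1/0.546 − 1/0.564)/(4πk) = 0.05845/(4π·13.2) = 3.524×10^-4 K/W
  R_phenolic foam = (1/0.564 − 1/1.01)/(4πk) = 0.7830/(4π·0.0235) = 2.651 K/W
  R_conv,out = 1/(4πr²h) = 1/(4π·1.01²·21.7) = 0.003595 K/W
ΣR = 3.524×10^-4 + 2.651 + 0.003595 = 2.655 K/W
Q = ΔT/ΣR = (-181 °C − 25.2 °C)/2.655 = -77.7 W
(Negative Q ⇒ heat flows inward; heat gain = 77.7 W.)

Q = 77.7 W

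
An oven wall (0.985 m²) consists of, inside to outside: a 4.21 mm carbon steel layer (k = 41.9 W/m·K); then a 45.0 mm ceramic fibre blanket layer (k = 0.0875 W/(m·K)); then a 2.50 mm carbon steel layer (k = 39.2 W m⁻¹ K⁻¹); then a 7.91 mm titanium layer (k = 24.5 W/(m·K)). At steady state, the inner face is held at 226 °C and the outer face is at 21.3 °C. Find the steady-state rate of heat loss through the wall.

Q = 392 W

Series thermal resistances, inner to outer:
  R_carbon steel = L/(kA) = 0.00421/(41.9·0.985) = 1.020×10^-4 K/W
  R_ceramic fibre blanket = L/(kA) = 0.0450/(0.0875·0.985) = 0.5221 K/W
  R_carbon steel = L/(kA) = 0.00250/(39.2·0.985) = 6.475×10^-5 K/W
  R_titanium = L/(kA) = 0.00791/(24.5·0.985) = 3.278×10^-4 K/W
ΣR = 1.020×10^-4 + 0.5221 + 6.475×10^-5 + 3.278×10^-4 = 0.5226 K/W
Q = ΔT/ΣR = (226 °C − 21.3 °C)/0.5226 = 392 W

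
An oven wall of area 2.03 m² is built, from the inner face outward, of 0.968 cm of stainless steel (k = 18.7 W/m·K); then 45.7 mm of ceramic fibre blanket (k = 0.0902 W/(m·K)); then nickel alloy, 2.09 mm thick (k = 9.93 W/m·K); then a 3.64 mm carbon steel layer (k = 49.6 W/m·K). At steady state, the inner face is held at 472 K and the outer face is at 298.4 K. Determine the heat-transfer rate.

Q = 694 W

Series thermal resistances, inner to outer:
  R_stainless steel = L/(kA) = 0.00968/(18.7·2.03) = 2.550×10^-4 K/W
  R_ceramic fibre blanket = L/(kA) = 0.0457/(0.0902·2.03) = 0.2496 K/W
  R_nickel alloy = L/(kA) = 0.00209/(9.93·2.03) = 1.037×10^-4 K/W
  R_carbon steel = L/(kA) = 0.00364/(49.6·2.03) = 3.615×10^-5 K/W
ΣR = 2.550×10^-4 + 0.2496 + 1.037×10^-4 + 3.615×10^-5 = 0.2500 K/W
Q = ΔT/ΣR = (472 K − 298.4 K)/0.2500 = 694 W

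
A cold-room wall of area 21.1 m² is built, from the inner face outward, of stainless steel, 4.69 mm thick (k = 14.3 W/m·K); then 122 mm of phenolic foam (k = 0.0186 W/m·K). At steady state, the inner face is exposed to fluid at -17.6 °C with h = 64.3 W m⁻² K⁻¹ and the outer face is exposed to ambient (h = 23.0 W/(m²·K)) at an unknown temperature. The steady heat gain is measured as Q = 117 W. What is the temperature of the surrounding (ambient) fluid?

Series resistances:
  R_conv,in = 1/(hA) = 1/(64.3·21.1) = 7.371×10^-4 K/W
  R_stainless steel = L/(kA) = 0.00469/(14.3·21.1) = 1.554×10^-5 K/W
  R_phenolic foam = L/(kA) = 0.122/(0.0186·21.1) = 0.3109 K/W
  R_conv,out = 1/(hA) = 1/(23.0·21.1) = 0.002061 K/W
ΣR = 0.3137 K/W
ΔT = Q·ΣR = 117 × 0.3137 = 36.70 K
Heat flows inward, so T_out = T_in + ΔT = -17.6 + 36.70 = 19.1 °C

T_out = 19.1 °C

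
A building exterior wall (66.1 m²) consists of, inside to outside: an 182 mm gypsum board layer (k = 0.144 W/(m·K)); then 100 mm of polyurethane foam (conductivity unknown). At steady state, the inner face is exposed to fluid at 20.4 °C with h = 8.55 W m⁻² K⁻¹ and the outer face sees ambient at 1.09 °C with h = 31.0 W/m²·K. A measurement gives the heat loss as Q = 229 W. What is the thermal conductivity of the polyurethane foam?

k = 0.0240 W/m·K

ΣR = ΔT/Q = |20.4 − 1.09|/229 = 0.08432 K/W
Known resistances:
  R_conv,in = 1/(hA) = 1/(8.55·66.1) = 0.001769 K/W
  R_gypsum board = L/(kA) = 0.182/(0.144·66.1) = 0.01912 K/W
  R_conv,out = 1/(hA) = 1/(31.0·66.1) = 4.880×10^-4 K/W
R_polyurethane foam = ΣR − ΣR_known = 0.08432 − 0.02138 = 0.06294 K/W
L/(kA) = 0.06294 ⇒ k = 0.100/(0.06294·66.1) = 0.0240 W/m·K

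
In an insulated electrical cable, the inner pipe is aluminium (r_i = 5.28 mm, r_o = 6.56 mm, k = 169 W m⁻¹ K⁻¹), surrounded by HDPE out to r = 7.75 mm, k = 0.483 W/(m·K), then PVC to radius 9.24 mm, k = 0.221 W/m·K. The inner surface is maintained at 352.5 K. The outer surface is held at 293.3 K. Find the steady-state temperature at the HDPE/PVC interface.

Resistance network (inner→outer):
  R'_aluminium = ln(0.00656/0.00528)/(2πk) = 0.2171/(2π·169) = 2.044×10^-4 m·K/W
  R'_HDPE = ln(0.00775/0.00656)/(2πk) = 0.1667/(2π·0.483) = 0.05493 m·K/W
  R'_PVC = ln(0.00924/0.00775)/(2πk) = 0.1758/(2π·0.221) = 0.1266 m·K/W
ΣR = 2.044×10^-4 + 0.05493 + 0.1266 = 0.1817 m·K/W
Q' = ΔT/ΣR = (352.5 K − 293.3 K)/0.1817 = 325.8 W/m
From the inner boundary to the HDPE/PVC interface, ΣR_partial = 0.05513 m·K/W.
T_interface = T_in − Q'·ΣR_partial = 352.5 K − (325.8)(0.05513) = 334.5 K

T = 334.5 K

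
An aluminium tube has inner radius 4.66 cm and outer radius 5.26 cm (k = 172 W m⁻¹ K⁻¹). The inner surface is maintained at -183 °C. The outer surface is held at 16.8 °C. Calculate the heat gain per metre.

Q' = 1780 kW/m

Q' = 2πk·ΔT/ln(r₂/r₁) = 2π × 172 × 199.8 / ln(0.0526/0.0466) = 1.78×10^6 W/m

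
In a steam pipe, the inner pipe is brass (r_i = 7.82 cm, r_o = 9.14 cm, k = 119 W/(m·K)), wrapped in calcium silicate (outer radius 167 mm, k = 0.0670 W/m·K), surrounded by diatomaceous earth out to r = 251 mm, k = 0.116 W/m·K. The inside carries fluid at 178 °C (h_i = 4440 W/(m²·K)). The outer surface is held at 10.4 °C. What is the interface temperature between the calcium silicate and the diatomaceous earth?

T = 57.4 °C

Series thermal resistances, inner to outer:
  R'_conv,in = 1/(2πr h) = 1/(2π·0.0782·4440) = 4.584×10^-4 m·K/W
  R'_brass = ln(0.0914/0.0782)/(2πk) = 0.1560/(2π·119) = 2.086×10^-4 m·K/W
  R'_calcium silicate = ln(0.167/0.0914)/(2πk) = 0.6027/(2π·0.0670) = 1.432 m·K/W
  R'_diatomaceous earth = ln(0.251/0.167)/(2πk) = 0.4075/(2π·0.116) = 0.5590 m·K/W
ΣR = 4.584×10^-4 + 2.086×10^-4 + 1.432 + 0.5590 = 1.992 m·K/W
Q' = ΔT/ΣR = (178 °C − 10.4 °C)/1.992 = 84.14 W/m
From the inner boundary to the calcium silicate/diatomaceous earth interface, ΣR_partial = 1.433 m·K/W.
T_interface = T_in − Q'·ΣR_partial = 178 °C − (84.14)(1.433) = 57.4 °C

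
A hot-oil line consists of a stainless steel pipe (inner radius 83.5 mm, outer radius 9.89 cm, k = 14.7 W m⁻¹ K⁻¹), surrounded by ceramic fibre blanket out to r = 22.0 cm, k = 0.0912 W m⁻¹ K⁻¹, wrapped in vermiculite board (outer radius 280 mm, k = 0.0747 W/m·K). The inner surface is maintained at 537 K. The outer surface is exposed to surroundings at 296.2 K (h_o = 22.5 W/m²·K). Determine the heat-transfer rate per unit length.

Q' = 124 W/m

Resistance network (inner→outer):
  R'_stainless steel = ln(0.0989/0.0835)/(2πk) = 0.1693/(2π·14.7) = 0.001833 m·K/W
  R'_ceramic fibre blanket = ln(0.220/0.0989)/(2πk) = 0.7995/(2π·0.0912) = 1.395 m·K/W
  R'_vermiculite board = ln(0.280/0.220)/(2πk) = 0.2412/(2π·0.0747) = 0.5138 m·K/W
  R'_conv,out = 1/(2πr h) = 1/(2π·0.280·22.5) = 0.02526 m·K/W
ΣR = 0.001833 + 1.395 + 0.5138 + 0.02526 = 1.936 m·K/W
Q' = ΔT/ΣR = (537 K − 296.2 K)/1.936 = 124 W/m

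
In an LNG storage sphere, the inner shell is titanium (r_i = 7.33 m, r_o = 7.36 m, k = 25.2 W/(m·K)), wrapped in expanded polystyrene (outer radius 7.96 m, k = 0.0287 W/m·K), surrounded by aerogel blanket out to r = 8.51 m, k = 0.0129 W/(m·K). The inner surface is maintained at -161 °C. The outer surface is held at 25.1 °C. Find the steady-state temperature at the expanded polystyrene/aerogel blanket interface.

T = -93.7 °C

Resistance network (inner→outer):
  R_titanium = (1/7.33 − 1/7.36)/(4πk) = 5.561×10^-4/(4π·25.2) = 1.756×10^-6 K/W
  R_expanded polystyrene = (1/7.36 − 1/7.96)/(4πk) = 0.01024/(4π·0.0287) = 0.02840 K/W
  R_aerogel blanket = (1/7.96 − 1/8.51)/(4πk) = 0.008119/(4π·0.0129) = 0.05009 K/W
ΣR = 1.756×10^-6 + 0.02840 + 0.05009 = 0.07849 K/W
Q = ΔT/ΣR = (-161 °C − 25.1 °C)/0.07849 = -2371 W
From the inner boundary to the expanded polystyrene/aerogel blanket interface, ΣR_partial = 0.02840 K/W.
T_interface = T_in − Q·ΣR_partial = -161 °C − (-2371)(0.02840) = -93.7 °C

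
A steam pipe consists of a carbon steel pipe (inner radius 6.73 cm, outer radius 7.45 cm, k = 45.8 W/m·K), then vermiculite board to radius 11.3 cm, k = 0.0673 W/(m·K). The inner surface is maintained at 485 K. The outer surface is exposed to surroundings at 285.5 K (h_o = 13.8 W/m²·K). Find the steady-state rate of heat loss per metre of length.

Treat each layer as a resistance in series:
  R'_carbon steel = ln(0.0745/0.0673)/(2πk) = 0.1016/(2π·45.8) = 3.532×10^-4 m·K/W
  R'_vermiculite board = ln(0.113/0.0745)/(2πk) = 0.4166/(2π·0.0673) = 0.9852 m·K/W
  R'_conv,out = 1/(2πr h) = 1/(2π·0.113·13.8) = 0.1021 m·K/W
ΣR = 3.532×10^-4 + 0.9852 + 0.1021 = 1.088 m·K/W
Q' = ΔT/ΣR = (485 K − 285.5 K)/1.088 = 183 W/m

Q' = 183 W/m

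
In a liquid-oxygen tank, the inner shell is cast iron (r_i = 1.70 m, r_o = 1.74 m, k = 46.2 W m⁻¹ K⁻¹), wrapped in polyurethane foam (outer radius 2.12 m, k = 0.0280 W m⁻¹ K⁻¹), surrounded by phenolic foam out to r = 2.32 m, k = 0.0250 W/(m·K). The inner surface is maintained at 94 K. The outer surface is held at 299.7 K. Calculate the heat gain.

Q = 487 W

Treat each layer as a resistance in series:
  R_cast iron = (1/1.70 − 1/1.74)/(4πk) = 0.01352/(4π·46.2) = 2.329×10^-5 K/W
  R_polyurethane foam = (1/1.74 − 1/2.12)/(4πk) = 0.1030/(4π·0.0280) = 0.2928 K/W
  R_phenolic foam = (1/2.12 − 1/2.32)/(4πk) = 0.04066/(4π·0.0250) = 0.1294 K/W
ΣR = 2.329×10^-5 + 0.2928 + 0.1294 = 0.4222 K/W
Q = ΔT/ΣR = (94 K − 299.7 K)/0.4222 = -487 W
(Negative Q ⇒ heat flows inward; heat gain = 487 W.)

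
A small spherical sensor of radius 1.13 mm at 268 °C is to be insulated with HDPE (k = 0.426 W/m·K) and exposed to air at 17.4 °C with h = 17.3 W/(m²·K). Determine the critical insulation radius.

r_cr = 4.92 cm

For a sphere, r_cr = 2k_ins/h = 2·0.426/17.3 = 0.0492 m = 4.92 cm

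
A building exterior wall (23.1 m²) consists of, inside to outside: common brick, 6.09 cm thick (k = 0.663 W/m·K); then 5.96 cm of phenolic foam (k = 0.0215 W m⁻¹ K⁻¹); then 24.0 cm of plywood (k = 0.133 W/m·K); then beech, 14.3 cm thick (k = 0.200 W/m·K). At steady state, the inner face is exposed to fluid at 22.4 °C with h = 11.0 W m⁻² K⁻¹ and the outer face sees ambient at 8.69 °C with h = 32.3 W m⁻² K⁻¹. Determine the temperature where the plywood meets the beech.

T = 10.5 °C

Resistance network (inner→outer):
  R_conv,in = 1/(hA) = 1/(11.0·23.1) = 0.003935 K/W
  R_common brick = L/(kA) = 0.0609/(0.663·23.1) = 0.003976 K/W
  R_phenolic foam = L/(kA) = 0.0596/(0.0215·23.1) = 0.1200 K/W
  R_plywood = L/(kA) = 0.240/(0.133·23.1) = 0.07812 K/W
  R_beech = L/(kA) = 0.143/(0.200·23.1) = 0.03095 K/W
  R_conv,out = 1/(hA) = 1/(32.3·23.1) = 0.001340 K/W
ΣR = 0.003935 + 0.003976 + 0.1200 + 0.07812 + 0.03095 + 0.001340 = 0.2383 K/W
Q = ΔT/ΣR = (22.4 °C − 8.69 °C)/0.2383 = 57.53 W
From the inner boundary to the plywood/beech interface, ΣR_partial = 0.2060 K/W.
T_interface = T_in − Q·ΣR_partial = 22.4 °C − (57.53)(0.2060) = 10.5 °C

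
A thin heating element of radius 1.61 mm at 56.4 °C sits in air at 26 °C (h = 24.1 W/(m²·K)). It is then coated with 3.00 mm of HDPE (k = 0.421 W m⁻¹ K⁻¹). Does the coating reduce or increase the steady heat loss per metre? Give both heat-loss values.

increases: 7.41 → 16.6 W/m

Critical radius for a cylinder: r_cr = k/h = 0.0175 m = 1.75 cm.
Outer radius after coating: r₂ = 0.00161 + 0.00300 = 0.00461 m.
Since r₁ < r_cr and r₂ ≤ r_cr, the coating moves toward the maximum at r_cr — heat loss rises.
Bare: R = 1/(2πr₁h) = 4.102 m·K/W; Q = 30.4/4.102 = 7.41 W/m.
Coated: R = R_cond + R_conv = 1.830 m·K/W; Q = 30.4/1.830 = 16.6 W/m.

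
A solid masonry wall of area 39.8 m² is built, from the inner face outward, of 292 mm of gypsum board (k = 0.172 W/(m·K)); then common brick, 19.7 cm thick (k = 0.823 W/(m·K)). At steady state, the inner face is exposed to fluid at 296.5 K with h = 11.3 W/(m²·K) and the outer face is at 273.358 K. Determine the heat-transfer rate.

Q = 455 W

Resistance network (inner→outer):
  R_conv,in = 1/(hA) = 1/(11.3·39.8) = 0.002224 K/W
  R_gypsum board = L/(kA) = 0.292/(0.172·39.8) = 0.04266 K/W
  R_common brick = L/(kA) = 0.197/(0.823·39.8) = 0.006014 K/W
ΣR = 0.002224 + 0.04266 + 0.006014 = 0.05090 K/W
Q = ΔT/ΣR = (296.5 K − 273.358 K)/0.05090 = 455 W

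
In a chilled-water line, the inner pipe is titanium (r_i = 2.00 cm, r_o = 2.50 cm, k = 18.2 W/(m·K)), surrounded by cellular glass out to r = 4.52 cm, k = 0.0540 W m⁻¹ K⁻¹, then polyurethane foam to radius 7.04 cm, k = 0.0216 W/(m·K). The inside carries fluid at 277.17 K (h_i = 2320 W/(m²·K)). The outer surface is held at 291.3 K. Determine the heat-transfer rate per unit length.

Resistance network (inner→outer):
  R'_conv,in = 1/(2πr h) = 1/(2π·0.0200·2320) = 0.003430 m·K/W
  R'_titanium = ln(0.0250/0.0200)/(2πk) = 0.2231/(2π·18.2) = 0.001951 m·K/W
  R'_cellular glass = ln(0.0452/0.0250)/(2πk) = 0.5922/(2π·0.0540) = 1.745 m·K/W
  R'_polyurethane foam = ln(0.0704/0.0452)/(2πk) = 0.4431/(2π·0.0216) = 3.265 m·K/W
ΣR = 0.003430 + 0.001951 + 1.745 + 3.265 = 5.015 m·K/W
Q' = ΔT/ΣR = (277.17 K − 291.3 K)/5.015 = -2.82 W/m
(Negative Q' ⇒ heat flows inward; heat gain = 2.82 W/m.)

Q' = 2.82 W/m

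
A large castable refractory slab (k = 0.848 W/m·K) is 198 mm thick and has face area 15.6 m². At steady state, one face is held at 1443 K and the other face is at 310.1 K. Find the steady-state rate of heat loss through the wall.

Q = 75700 W

Q = kA·ΔT/L = 0.848 × 15.6 × |1443 K − 310.1 K| / 0.198 = 75700 W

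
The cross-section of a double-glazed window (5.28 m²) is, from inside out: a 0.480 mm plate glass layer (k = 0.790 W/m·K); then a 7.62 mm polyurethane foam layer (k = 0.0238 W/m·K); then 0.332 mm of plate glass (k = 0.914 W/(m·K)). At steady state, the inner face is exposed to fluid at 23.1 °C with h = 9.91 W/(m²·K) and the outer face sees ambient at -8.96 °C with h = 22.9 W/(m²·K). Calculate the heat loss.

Q = 363 W

Resistance network (inner→outer):
  R_conv,in = 1/(hA) = 1/(9.91·5.28) = 0.01911 K/W
  R_plate glass = L/(kA) = 4.80×10^-4/(0.790·5.28) = 1.151×10^-4 K/W
  R_polyurethane foam = L/(kA) = 0.00762/(0.0238·5.28) = 0.06064 K/W
  R_plate glass = L/(kA) = 3.32×10^-4/(0.914·5.28) = 6.880×10^-5 K/W
  R_conv,out = 1/(hA) = 1/(22.9·5.28) = 0.008270 K/W
ΣR = 0.01911 + 1.151×10^-4 + 0.06064 + 6.880×10^-5 + 0.008270 = 0.08820 K/W
Q = ΔT/ΣR = (23.1 °C − -8.96 °C)/0.08820 = 363 W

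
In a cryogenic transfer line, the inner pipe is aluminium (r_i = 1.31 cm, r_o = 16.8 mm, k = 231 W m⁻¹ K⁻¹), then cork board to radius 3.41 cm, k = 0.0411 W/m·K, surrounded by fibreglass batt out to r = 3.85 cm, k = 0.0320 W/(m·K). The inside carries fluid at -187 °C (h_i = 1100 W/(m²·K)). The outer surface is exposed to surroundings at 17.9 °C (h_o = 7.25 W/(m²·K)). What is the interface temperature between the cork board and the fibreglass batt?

T = -43.4 °C

Treat each layer as a resistance in series:
  R'_conv,in = 1/(2πr h) = 1/(2π·0.0131·1100) = 0.01104 m·K/W
  R'_aluminium = ln(0.0168/0.0131)/(2πk) = 0.2488/(2π·231) = 1.714×10^-4 m·K/W
  R'_cork board = ln(0.0341/0.0168)/(2πk) = 0.7079/(2π·0.0411) = 2.741 m·K/W
  R'_fibreglass batt = ln(0.0385/0.0341)/(2πk) = 0.1214/(2π·0.0320) = 0.6036 m·K/W
  R'_conv,out = 1/(2πr h) = 1/(2π·0.0385·7.25) = 0.5702 m·K/W
ΣR = 0.01104 + 1.714×10^-4 + 2.741 + 0.6036 + 0.5702 = 3.926 m·K/W
Q' = ΔT/ΣR = (-187 °C − 17.9 °C)/3.926 = -52.19 W/m
From the inner boundary to the cork board/fibreglass batt interface, ΣR_partial = 2.752 m·K/W.
T_interface = T_in − Q'·ΣR_partial = -187 °C − (-52.19)(2.752) = -43.4 °C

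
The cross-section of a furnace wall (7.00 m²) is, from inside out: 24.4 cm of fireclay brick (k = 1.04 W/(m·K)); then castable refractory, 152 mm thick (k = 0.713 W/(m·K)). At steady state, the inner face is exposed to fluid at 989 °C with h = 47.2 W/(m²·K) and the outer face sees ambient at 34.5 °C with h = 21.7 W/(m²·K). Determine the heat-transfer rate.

Q = 13.0 kW

Series thermal resistances, inner to outer:
  R_conv,in = 1/(hA) = 1/(47.2·7.00) = 0.003027 K/W
  R_fireclay brick = L/(kA) = 0.244/(1.04·7.00) = 0.03352 K/W
  R_castable refractory = L/(kA) = 0.152/(0.713·7.00) = 0.03045 K/W
  R_conv,out = 1/(hA) = 1/(21.7·7.00) = 0.006583 K/W
ΣR = 0.003027 + 0.03352 + 0.03045 + 0.006583 = 0.07358 K/W
Q = ΔT/ΣR = (989 °C − 34.5 °C)/0.07358 = 13000 W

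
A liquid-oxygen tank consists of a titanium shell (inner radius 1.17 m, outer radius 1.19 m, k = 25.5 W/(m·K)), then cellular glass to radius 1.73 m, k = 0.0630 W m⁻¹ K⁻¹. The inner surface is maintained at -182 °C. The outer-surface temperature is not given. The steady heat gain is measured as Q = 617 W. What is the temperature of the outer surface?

T_out = 22.5 °C

Series resistances:
  R_titanium = (1/1.17 − 1/1.19)/(4πk) = 0.01436/(4π·25.5) = 4.483×10^-5 K/W
  R_cellular glass = (1/1.19 − 1/1.73)/(4πk) = 0.2623/(4π·0.0630) = 0.3313 K/W
ΣR = 0.3314 K/W
ΔT = Q·ΣR = 617 × 0.3314 = 204.5 K
Heat flows inward, so T_out = T_in + ΔT = -182 + 204.5 = 22.5 °C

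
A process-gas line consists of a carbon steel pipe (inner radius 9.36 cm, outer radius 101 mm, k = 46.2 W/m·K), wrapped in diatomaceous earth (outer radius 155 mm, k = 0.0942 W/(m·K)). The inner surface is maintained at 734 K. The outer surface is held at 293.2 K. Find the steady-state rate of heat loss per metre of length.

Q' = 609 W/m

Treat each layer as a resistance in series:
  R'_carbon steel = ln(0.101/0.0936)/(2πk) = 0.07609/(2π·46.2) = 2.621×10^-4 m·K/W
  R'_diatomaceous earth = ln(0.155/0.101)/(2πk) = 0.4283/(2π·0.0942) = 0.7236 m·K/W
ΣR = 2.621×10^-4 + 0.7236 = 0.7239 m·K/W
Q' = ΔT/ΣR = (734 K − 293.2 K)/0.7239 = 609 W/m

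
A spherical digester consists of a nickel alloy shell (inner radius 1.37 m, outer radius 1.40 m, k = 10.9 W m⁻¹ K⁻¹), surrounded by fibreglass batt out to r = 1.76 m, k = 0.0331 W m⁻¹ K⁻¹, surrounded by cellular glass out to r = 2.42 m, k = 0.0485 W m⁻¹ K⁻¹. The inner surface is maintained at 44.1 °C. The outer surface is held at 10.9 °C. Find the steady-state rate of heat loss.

Q = 54.8 W

Treat each layer as a resistance in series:
  R_nickel alloy = (1/1.37 − 1/1.40)/(4πk) = 0.01564/(4π·10.9) = 1.142×10^-4 K/W
  R_fibreglass batt = (1/1.40 − 1/1.76)/(4πk) = 0.1461/(4π·0.0331) = 0.3513 K/W
  R_cellular glass = (1/1.76 − 1/2.42)/(4πk) = 0.1550/(4π·0.0485) = 0.2543 K/W
ΣR = 1.142×10^-4 + 0.3513 + 0.2543 = 0.6057 K/W
Q = ΔT/ΣR = (44.1 °C − 10.9 °C)/0.6057 = 54.8 W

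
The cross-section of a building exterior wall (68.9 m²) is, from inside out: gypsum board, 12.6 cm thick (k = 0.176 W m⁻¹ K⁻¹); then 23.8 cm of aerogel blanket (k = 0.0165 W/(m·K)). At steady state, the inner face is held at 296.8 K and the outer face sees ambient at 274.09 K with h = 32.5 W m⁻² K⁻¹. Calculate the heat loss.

Q = 103 W

Series thermal resistances, inner to outer:
  R_gypsum board = L/(kA) = 0.126/(0.176·68.9) = 0.01039 K/W
  R_aerogel blanket = L/(kA) = 0.238/(0.0165·68.9) = 0.2094 K/W
  R_conv,out = 1/(hA) = 1/(32.5·68.9) = 4.466×10^-4 K/W
ΣR = 0.01039 + 0.2094 + 4.466×10^-4 = 0.2202 K/W
Q = ΔT/ΣR = (296.8 K − 274.09 K)/0.2202 = 103 W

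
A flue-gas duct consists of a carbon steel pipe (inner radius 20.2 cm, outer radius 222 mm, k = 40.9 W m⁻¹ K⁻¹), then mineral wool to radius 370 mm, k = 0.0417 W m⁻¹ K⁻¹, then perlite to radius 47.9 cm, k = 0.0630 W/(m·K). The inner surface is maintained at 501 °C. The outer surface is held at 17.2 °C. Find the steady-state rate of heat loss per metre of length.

Resistance network (inner→outer):
  R'_carbon steel = ln(0.222/0.202)/(2πk) = 0.09441/(2π·40.9) = 3.674×10^-4 m·K/W
  R'_mineral wool = ln(0.370/0.222)/(2πk) = 0.5108/(2π·0.0417) = 1.950 m·K/W
  R'_perlite = ln(0.479/0.370)/(2πk) = 0.2582/(2π·0.0630) = 0.6523 m·K/W
ΣR = 3.674×10^-4 + 1.950 + 0.6523 = 2.603 m·K/W
Q' = ΔT/ΣR = (501 °C − 17.2 °C)/2.603 = 186 W/m

Q' = 186 W/m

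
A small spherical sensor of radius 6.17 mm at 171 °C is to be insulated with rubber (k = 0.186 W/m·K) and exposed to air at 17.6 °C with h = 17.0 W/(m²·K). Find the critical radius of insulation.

For a sphere, r_cr = 2k_ins/h = 2·0.186/17.0 = 0.0219 m = 2.19 cm

r_cr = 2.19 cm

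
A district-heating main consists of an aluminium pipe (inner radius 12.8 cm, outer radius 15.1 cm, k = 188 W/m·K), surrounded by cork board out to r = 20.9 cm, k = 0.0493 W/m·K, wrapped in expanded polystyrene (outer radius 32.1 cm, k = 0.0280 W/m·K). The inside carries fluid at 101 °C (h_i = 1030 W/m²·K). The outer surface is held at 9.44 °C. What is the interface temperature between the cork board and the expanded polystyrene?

Treat each layer as a resistance in series:
  R'_conv,in = 1/(2πr h) = 1/(2π·0.128·1030) = 0.001207 m·K/W
  R'_aluminium = ln(0.151/0.128)/(2πk) = 0.1652/(2π·188) = 1.399×10^-4 m·K/W
  R'_cork board = ln(0.209/0.151)/(2πk) = 0.3251/(2π·0.0493) = 1.049 m·K/W
  R'_expanded polystyrene = ln(0.321/0.209)/(2πk) = 0.4291/(2π·0.0280) = 2.439 m·K/W
ΣR = 0.001207 + 1.399×10^-4 + 1.049 + 2.439 = 3.489 m·K/W
Q' = ΔT/ΣR = (101 °C − 9.44 °C)/3.489 = 26.24 W/m
From the inner boundary to the cork board/expanded polystyrene interface, ΣR_partial = 1.050 m·K/W.
T_interface = T_in − Q'·ΣR_partial = 101 °C − (26.24)(1.050) = 73.4 °C

T = 73.4 °C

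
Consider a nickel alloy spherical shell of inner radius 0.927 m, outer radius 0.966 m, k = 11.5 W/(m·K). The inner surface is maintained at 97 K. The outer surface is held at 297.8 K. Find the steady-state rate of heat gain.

Q = 6.66×10^5 W

Q = 4πk·ΔT/(1/r₁ − 1/r₂) = 4π × 11.5 × 200.8 / (1/0.927 − 1/0.966) = 6.66×10^5 W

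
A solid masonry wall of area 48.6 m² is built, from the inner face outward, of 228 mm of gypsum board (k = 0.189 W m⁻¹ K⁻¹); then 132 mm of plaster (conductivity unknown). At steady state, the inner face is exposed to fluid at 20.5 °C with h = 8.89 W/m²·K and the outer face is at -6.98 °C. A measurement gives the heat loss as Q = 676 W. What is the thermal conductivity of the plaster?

ΣR = ΔT/Q = |20.5 − -6.98|/676 = 0.04065 K/W
Known resistances:
  R_conv,in = 1/(hA) = 1/(8.89·48.6) = 0.002315 K/W
  R_gypsum board = L/(kA) = 0.228/(0.189·48.6) = 0.02482 K/W
R_plaster = ΣR − ΣR_known = 0.04065 − 0.02713 = 0.01352 K/W
L/(kA) = 0.01352 ⇒ k = 0.132/(0.01352·48.6) = 0.201 W/m·K

k = 0.201 W/m·K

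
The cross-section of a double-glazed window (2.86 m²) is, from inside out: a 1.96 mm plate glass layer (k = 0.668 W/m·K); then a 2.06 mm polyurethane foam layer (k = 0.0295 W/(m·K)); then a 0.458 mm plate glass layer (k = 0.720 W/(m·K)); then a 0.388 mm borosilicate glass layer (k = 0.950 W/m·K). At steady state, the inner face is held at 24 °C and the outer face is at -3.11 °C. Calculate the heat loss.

Q = 1050 W

Treat each layer as a resistance in series:
  R_plate glass = L/(kA) = 0.00196/(0.668·2.86) = 0.001026 K/W
  R_polyurethane foam = L/(kA) = 0.00206/(0.0295·2.86) = 0.02442 K/W
  R_plate glass = L/(kA) = 4.58×10^-4/(0.720·2.86) = 2.224×10^-4 K/W
  R_borosilicate glass = L/(kA) = 3.88×10^-4/(0.950·2.86) = 1.428×10^-4 K/W
ΣR = 0.001026 + 0.02442 + 2.224×10^-4 + 1.428×10^-4 = 0.02581 K/W
Q = ΔT/ΣR = (24 °C − -3.11 °C)/0.02581 = 1050 W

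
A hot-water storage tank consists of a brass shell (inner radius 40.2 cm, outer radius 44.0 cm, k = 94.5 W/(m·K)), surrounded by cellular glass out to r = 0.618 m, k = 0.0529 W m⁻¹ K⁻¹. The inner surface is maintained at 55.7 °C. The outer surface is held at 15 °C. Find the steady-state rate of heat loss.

Treat each layer as a resistance in series:
  R_brass = (1/0.402 − 1/0.440)/(4πk) = 0.2148/(4π·94.5) = 1.809×10^-4 K/W
  R_cellular glass = (1/0.440 − 1/0.618)/(4πk) = 0.6546/(4π·0.0529) = 0.9847 K/W
ΣR = 1.809×10^-4 + 0.9847 = 0.9849 K/W
Q = ΔT/ΣR = (55.7 °C − 15 °C)/0.9849 = 41.3 W

Q = 41.3 W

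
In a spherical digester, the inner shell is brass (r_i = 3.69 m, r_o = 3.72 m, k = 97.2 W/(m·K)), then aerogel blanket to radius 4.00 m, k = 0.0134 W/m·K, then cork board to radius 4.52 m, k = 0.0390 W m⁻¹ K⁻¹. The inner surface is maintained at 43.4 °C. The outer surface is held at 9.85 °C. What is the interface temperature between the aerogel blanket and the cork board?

Treat each layer as a resistance in series:
  R_brass = (1/3.69 − 1/3.72)/(4πk) = 0.002186/(4π·97.2) = 1.789×10^-6 K/W
  R_aerogel blanket = (1/3.72 − 1/4.00)/(4πk) = 0.01882/(4π·0.0134) = 0.1117 K/W
  R_cork board = (1/4.00 − 1/4.52)/(4πk) = 0.02876/(4π·0.0390) = 0.05869 K/W
ΣR = 1.789×10^-6 + 0.1117 + 0.05869 = 0.1704 K/W
Q = ΔT/ΣR = (43.4 °C − 9.85 °C)/0.1704 = 196.9 W
From the inner boundary to the aerogel blanket/cork board interface, ΣR_partial = 0.1117 K/W.
T_interface = T_in − Q·ΣR_partial = 43.4 °C − (196.9)(0.1117) = 21.4 °C

T = 21.4 °C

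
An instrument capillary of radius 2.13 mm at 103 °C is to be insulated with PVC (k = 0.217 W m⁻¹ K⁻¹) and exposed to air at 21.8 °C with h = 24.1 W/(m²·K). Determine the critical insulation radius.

r_cr = 0.900 cm

For a cylinder, r_cr = k_ins/h = 0.217/24.1 = 0.00900 m = 0.900 cm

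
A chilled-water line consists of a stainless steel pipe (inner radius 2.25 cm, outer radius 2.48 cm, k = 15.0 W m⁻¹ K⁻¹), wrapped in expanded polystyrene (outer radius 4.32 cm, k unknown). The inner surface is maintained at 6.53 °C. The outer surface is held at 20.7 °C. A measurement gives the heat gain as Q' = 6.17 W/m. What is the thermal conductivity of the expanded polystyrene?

k = 0.0385 W/m·K

ΣR = ΔT/Q' = |6.53 − 20.7|/6.17 = 2.297 m·K/W
Known resistances:
  R'_stainless steel = ln(0.0248/0.0225)/(2πk) = 0.09733/(2π·15.0) = 0.001033 m·K/W
R_expanded polystyrene = ΣR − ΣR_known = 2.297 − 0.001033 = 2.296 m·K/W
ln(r₂/r₁)/(2πk) = 2.296 ⇒ k = 0.5550/(2π·2.296) = 0.0385 W/m·K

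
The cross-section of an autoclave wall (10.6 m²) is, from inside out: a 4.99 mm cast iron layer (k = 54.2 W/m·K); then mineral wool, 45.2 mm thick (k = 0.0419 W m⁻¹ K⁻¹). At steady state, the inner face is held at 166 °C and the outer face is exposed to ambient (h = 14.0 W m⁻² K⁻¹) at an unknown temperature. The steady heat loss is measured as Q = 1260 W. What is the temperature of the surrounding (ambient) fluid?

T_out = 29.3 °C

Sum the resistances:
  R_cast iron = L/(kA) = 0.00499/(54.2·10.6) = 8.686×10^-6 K/W
  R_mineral wool = L/(kA) = 0.0452/(0.0419·10.6) = 0.1018 K/W
  R_conv,out = 1/(hA) = 1/(14.0·10.6) = 0.006739 K/W
ΣR = 0.1085 K/W
ΔT = Q·ΣR = 1260 × 0.1085 = 136.7 K
Heat flows outward, so T_out = T_in − ΔT = 166 − 136.7 = 29.3 °C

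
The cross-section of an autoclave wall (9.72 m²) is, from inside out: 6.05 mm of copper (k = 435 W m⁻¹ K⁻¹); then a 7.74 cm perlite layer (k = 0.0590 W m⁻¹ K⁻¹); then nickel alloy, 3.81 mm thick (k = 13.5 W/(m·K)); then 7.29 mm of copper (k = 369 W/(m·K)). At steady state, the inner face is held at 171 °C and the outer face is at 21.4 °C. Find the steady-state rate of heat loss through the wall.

Q = 1110 W

Treat each layer as a resistance in series:
  R_copper = L/(kA) = 0.00605/(435·9.72) = 1.431×10^-6 K/W
  R_perlite = L/(kA) = 0.0774/(0.0590·9.72) = 0.1350 K/W
  R_nickel alloy = L/(kA) = 0.00381/(13.5·9.72) = 2.904×10^-5 K/W
  R_copper = L/(kA) = 0.00729/(369·9.72) = 2.033×10^-6 K/W
ΣR = 1.431×10^-6 + 0.1350 + 2.904×10^-5 + 2.033×10^-6 = 0.1350 K/W
Q = ΔT/ΣR = (171 °C − 21.4 °C)/0.1350 = 1110 W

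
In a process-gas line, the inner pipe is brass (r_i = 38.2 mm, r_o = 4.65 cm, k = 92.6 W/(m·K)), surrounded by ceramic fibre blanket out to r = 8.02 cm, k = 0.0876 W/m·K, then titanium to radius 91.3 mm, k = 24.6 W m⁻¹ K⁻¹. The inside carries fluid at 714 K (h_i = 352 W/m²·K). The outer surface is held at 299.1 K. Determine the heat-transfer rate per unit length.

Q' = 414 W/m

Series thermal resistances, inner to outer:
  R'_conv,in = 1/(2πr h) = 1/(2π·0.0382·352) = 0.01184 m·K/W
  R'_brass = ln(0.0465/0.0382)/(2πk) = 0.1966/(2π·92.6) = 3.379×10^-4 m·K/W
  R'_ceramic fibre blanket = ln(0.0802/0.0465)/(2πk) = 0.5451/(2π·0.0876) = 0.9903 m·K/W
  R'_titanium = ln(0.0913/0.0802)/(2πk) = 0.1296/(2π·24.6) = 8.387×10^-4 m·K/W
ΣR = 0.01184 + 3.379×10^-4 + 0.9903 + 8.387×10^-4 = 1.003 m·K/W
Q' = ΔT/ΣR = (714 K − 299.1 K)/1.003 = 414 W/m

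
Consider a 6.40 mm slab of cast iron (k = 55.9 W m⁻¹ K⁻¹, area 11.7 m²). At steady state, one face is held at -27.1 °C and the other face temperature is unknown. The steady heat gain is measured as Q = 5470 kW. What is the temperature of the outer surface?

Series resistances:
  R_cast iron = L/(kA) = 0.00640/(55.9·11.7) = 9.785×10^-6 K/W
ΣR = 9.785×10^-6 K/W
ΔT = Q·ΣR = 5.47×10^6 × 9.785×10^-6 = 53.52 K
Heat flows inward, so T_out = T_in + ΔT = -27.1 + 53.52 = 26.4 °C

T_out = 26.4 °C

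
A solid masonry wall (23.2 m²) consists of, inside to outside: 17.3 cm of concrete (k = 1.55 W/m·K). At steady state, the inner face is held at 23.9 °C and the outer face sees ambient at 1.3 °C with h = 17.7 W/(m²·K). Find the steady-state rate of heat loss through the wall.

Q = 3.12 kW

Series thermal resistances, inner to outer:
  R_concrete = L/(kA) = 0.173/(1.55·23.2) = 0.004811 K/W
  R_conv,out = 1/(hA) = 1/(17.7·23.2) = 0.002435 K/W
ΣR = 0.004811 + 0.002435 = 0.007246 K/W
Q = ΔT/ΣR = (23.9 °C − 1.3 °C)/0.007246 = 3120 W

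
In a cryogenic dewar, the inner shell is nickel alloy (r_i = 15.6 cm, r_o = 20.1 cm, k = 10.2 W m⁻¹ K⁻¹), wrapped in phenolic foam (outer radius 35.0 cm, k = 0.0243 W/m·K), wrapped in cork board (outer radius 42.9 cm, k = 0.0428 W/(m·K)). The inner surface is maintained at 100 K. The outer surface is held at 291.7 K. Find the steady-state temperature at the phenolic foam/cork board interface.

T = 268.0 K

Treat each layer as a resistance in series:
  R_nickel alloy = (1/0.156 − 1/0.201)/(4πk) = 1.435/(4π·10.2) = 0.01120 K/W
  R_phenolic foam = (1/0.201 − 1/0.350)/(4πk) = 2.118/(4π·0.0243) = 6.936 K/W
  R_cork board = (1/0.350 − 1/0.429)/(4πk) = 0.5261/(4π·0.0428) = 0.9782 K/W
ΣR = 0.01120 + 6.936 + 0.9782 = 7.925 K/W
Q = ΔT/ΣR = (100 K − 291.7 K)/7.925 = -24.19 W
From the inner boundary to the phenolic foam/cork board interface, ΣR_partial = 6.947 K/W.
T_interface = T_in − Q·ΣR_partial = 100 K − (-24.19)(6.947) = 268.0 K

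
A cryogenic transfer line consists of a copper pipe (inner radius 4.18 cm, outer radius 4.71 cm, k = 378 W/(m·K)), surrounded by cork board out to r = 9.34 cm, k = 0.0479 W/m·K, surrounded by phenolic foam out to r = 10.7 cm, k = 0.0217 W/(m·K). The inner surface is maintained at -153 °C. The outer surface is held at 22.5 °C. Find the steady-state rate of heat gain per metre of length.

Series thermal resistances, inner to outer:
  R'_copper = ln(0.0471/0.0418)/(2πk) = 0.1194/(2π·378) = 5.026×10^-5 m·K/W
  R'_cork board = ln(0.0934/0.0471)/(2πk) = 0.6846/(2π·0.0479) = 2.275 m·K/W
  R'_phenolic foam = ln(0.107/0.0934)/(2πk) = 0.1359/(2π·0.0217) = 0.9970 m·K/W
ΣR = 5.026×10^-5 + 2.275 + 0.9970 = 3.272 m·K/W
Q' = ΔT/ΣR = (-153 °C − 22.5 °C)/3.272 = -53.6 W/m
(Negative Q' ⇒ heat flows inward; heat gain = 53.6 W/m.)

Q' = 53.6 W/m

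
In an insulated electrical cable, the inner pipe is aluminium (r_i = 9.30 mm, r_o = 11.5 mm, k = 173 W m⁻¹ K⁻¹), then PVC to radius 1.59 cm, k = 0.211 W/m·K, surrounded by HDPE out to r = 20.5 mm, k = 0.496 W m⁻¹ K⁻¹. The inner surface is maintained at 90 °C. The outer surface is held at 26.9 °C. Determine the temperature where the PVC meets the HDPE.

Resistance network (inner→outer):
  R'_aluminium = ln(0.0115/0.00930)/(2πk) = 0.2123/(2π·173) = 1.953×10^-4 m·K/W
  R'_PVC = ln(0.0159/0.0115)/(2πk) = 0.3240/(2π·0.211) = 0.2444 m·K/W
  R'_HDPE = ln(0.0205/0.0159)/(2πk) = 0.2541/(2π·0.496) = 0.08154 m·K/W
ΣR = 1.953×10^-4 + 0.2444 + 0.08154 = 0.3261 m·K/W
Q' = ΔT/ΣR = (90 °C − 26.9 °C)/0.3261 = 193.5 W/m
From the inner boundary to the PVC/HDPE interface, ΣR_partial = 0.2446 m·K/W.
T_interface = T_in − Q'·ΣR_partial = 90 °C − (193.5)(0.2446) = 42.7 °C

T = 42.7 °C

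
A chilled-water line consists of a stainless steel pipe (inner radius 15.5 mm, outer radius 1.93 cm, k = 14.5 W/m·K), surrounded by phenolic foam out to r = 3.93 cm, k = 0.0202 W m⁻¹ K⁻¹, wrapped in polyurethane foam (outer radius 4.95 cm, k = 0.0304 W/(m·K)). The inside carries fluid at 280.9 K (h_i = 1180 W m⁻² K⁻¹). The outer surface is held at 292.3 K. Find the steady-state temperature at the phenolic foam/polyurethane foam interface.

T = 290.3 K

Series thermal resistances, inner to outer:
  R'_conv,in = 1/(2πr h) = 1/(2π·0.0155·1180) = 0.008702 m·K/W
  R'_stainless steel = ln(0.0193/0.0155)/(2πk) = 0.2193/(2π·14.5) = 0.002407 m·K/W
  R'_phenolic foam = ln(0.0393/0.0193)/(2πk) = 0.7111/(2π·0.0202) = 5.603 m·K/W
  R'_polyurethane foam = ln(0.0495/0.0393)/(2πk) = 0.2307/(2π·0.0304) = 1.208 m·K/W
ΣR = 0.008702 + 0.002407 + 5.603 + 1.208 = 6.822 m·K/W
Q' = ΔT/ΣR = (280.9 K − 292.3 K)/6.822 = -1.671 W/m
From the inner boundary to the phenolic foam/polyurethane foam interface, ΣR_partial = 5.614 m·K/W.
T_interface = T_in − Q'·ΣR_partial = 280.9 K − (-1.671)(5.614) = 290.3 K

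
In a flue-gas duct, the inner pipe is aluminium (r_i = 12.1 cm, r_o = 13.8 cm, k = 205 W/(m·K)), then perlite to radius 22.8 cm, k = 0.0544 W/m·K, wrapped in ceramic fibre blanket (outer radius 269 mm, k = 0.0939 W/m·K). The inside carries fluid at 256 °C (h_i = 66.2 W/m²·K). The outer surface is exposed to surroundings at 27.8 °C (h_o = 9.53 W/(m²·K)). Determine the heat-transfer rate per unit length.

Series thermal resistances, inner to outer:
  R'_conv,in = 1/(2πr h) = 1/(2π·0.121·66.2) = 0.01987 m·K/W
  R'_aluminium = ln(0.138/0.121)/(2πk) = 0.1315/(2π·205) = 1.021×10^-4 m·K/W
  R'_perlite = ln(0.228/0.138)/(2πk) = 0.5021/(2π·0.0544) = 1.469 m·K/W
  R'_ceramic fibre blanket = ln(0.269/0.228)/(2πk) = 0.1654/(2π·0.0939) = 0.2803 m·K/W
  R'_conv,out = 1/(2πr h) = 1/(2π·0.269·9.53) = 0.06208 m·K/W
ΣR = 0.01987 + 1.021×10^-4 + 1.469 + 0.2803 + 0.06208 = 1.831 m·K/W
Q' = ΔT/ΣR = (256 °C − 27.8 °C)/1.831 = 125 W/m

Q' = 125 W/m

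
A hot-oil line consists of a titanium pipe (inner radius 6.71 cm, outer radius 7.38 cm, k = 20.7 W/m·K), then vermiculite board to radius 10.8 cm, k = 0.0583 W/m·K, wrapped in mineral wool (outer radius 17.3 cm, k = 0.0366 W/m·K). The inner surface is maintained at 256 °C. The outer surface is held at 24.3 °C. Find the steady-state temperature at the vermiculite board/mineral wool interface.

Series thermal resistances, inner to outer:
  R'_titanium = ln(0.0738/0.0671)/(2πk) = 0.09517/(2π·20.7) = 7.318×10^-4 m·K/W
  R'_vermiculite board = ln(0.108/0.0738)/(2πk) = 0.3808/(2π·0.0583) = 1.039 m·K/W
  R'_mineral wool = ln(0.173/0.108)/(2πk) = 0.4712/(2π·0.0366) = 2.049 m·K/W
ΣR = 7.318×10^-4 + 1.039 + 2.049 = 3.089 m·K/W
Q' = ΔT/ΣR = (256 °C − 24.3 °C)/3.089 = 75.01 W/m
From the inner boundary to the vermiculite board/mineral wool interface, ΣR_partial = 1.040 m·K/W.
T_interface = T_in − Q'·ΣR_partial = 256 °C − (75.01)(1.040) = 178 °C

T = 178 °C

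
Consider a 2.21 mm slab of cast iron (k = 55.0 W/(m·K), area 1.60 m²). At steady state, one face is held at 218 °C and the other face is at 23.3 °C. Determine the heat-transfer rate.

Q = kA·ΔT/L = 55.0 × 1.60 × |218 °C − 23.3 °C| / 0.00221 = 7.75×10^6 W

Q = 7750 kW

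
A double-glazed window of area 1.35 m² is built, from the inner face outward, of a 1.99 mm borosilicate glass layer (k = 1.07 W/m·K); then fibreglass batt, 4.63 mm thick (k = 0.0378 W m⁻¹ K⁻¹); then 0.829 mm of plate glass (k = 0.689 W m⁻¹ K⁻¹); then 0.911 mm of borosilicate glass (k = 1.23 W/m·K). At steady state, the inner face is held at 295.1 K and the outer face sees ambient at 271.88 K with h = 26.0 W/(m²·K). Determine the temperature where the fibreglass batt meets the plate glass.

T = 277.57 K

Resistance network (inner→outer):
  R_borosilicate glass = L/(kA) = 0.00199/(1.07·1.35) = 0.001378 K/W
  R_fibreglass batt = L/(kA) = 0.00463/(0.0378·1.35) = 0.09073 K/W
  R_plate glass = L/(kA) = 8.29×10^-4/(0.689·1.35) = 8.913×10^-4 K/W
  R_borosilicate glass = L/(kA) = 9.11×10^-4/(1.23·1.35) = 5.486×10^-4 K/W
  R_conv,out = 1/(hA) = 1/(26.0·1.35) = 0.02849 K/W
ΣR = 0.001378 + 0.09073 + 8.913×10^-4 + 5.486×10^-4 + 0.02849 = 0.1220 K/W
Q = ΔT/ΣR = (295.1 K − 271.88 K)/0.1220 = 190.3 W
From the inner boundary to the fibreglass batt/plate glass interface, ΣR_partial = 0.09211 K/W.
T_interface = T_in − Q·ΣR_partial = 295.1 K − (190.3)(0.09211) = 277.57 K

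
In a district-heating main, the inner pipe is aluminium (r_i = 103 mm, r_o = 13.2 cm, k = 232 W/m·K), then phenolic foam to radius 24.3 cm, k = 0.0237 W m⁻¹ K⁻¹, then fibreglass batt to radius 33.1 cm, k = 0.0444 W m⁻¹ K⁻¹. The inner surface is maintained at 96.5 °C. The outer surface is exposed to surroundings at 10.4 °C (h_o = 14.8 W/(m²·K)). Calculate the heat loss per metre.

Q' = 16.4 W/m

Treat each layer as a resistance in series:
  R'_aluminium = ln(0.132/0.103)/(2πk) = 0.2481/(2π·232) = 1.702×10^-4 m·K/W
  R'_phenolic foam = ln(0.243/0.132)/(2πk) = 0.6103/(2π·0.0237) = 4.098 m·K/W
  R'_fibreglass batt = ln(0.331/0.243)/(2πk) = 0.3091/(2π·0.0444) = 1.108 m·K/W
  R'_conv,out = 1/(2πr h) = 1/(2π·0.331·14.8) = 0.03249 m·K/W
ΣR = 1.702×10^-4 + 4.098 + 1.108 + 0.03249 = 5.239 m·K/W
Q' = ΔT/ΣR = (96.5 °C − 10.4 °C)/5.239 = 16.4 W/m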